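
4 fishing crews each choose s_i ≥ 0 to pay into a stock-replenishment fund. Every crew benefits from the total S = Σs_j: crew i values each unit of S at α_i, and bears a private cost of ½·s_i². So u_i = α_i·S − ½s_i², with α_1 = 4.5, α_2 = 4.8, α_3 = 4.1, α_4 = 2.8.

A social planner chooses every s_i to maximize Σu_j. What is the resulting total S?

Planner FOC: ∂(Σu_j)/∂s_i = (Σα_j) − s_i = 0, so s_i^SO = Σα_j = 16.2 for every i; S^SO = 64.8.

64.8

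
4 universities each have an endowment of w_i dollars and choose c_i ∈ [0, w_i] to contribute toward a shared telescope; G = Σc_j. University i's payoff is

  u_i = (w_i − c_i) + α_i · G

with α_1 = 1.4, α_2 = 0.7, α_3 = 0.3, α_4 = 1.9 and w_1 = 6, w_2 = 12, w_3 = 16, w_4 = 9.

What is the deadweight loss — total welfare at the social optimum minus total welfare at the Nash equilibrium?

∂u_i/∂c_i = α_i − 1, so university i contributes w_i if α_i > 1, else 0.
α_i > 1 for i ∈ {1, 4}; NE contributions (6, 0, 0, 9), G = 15.
W^NE = Σw_i − G^NE + (Σα_i)·G^NE = 43 + 3.3·15 = 92.5.
Planner: ∂(Σu_j)/∂c_i = Σα_j − 1 = 3.3 > 0, so everyone contributes w_i; G^SO = 43, W^SO = 43 + 3.3·43 = 184.9.
Deadweight loss = 92.4.

92.4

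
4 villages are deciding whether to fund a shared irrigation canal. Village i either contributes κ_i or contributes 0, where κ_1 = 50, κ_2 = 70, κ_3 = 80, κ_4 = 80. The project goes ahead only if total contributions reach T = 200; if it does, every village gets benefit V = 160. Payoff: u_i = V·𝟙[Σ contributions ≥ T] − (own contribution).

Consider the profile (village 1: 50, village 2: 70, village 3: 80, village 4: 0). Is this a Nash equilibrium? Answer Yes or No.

Yes

Total = 200 ≥ 200: provided.
Village 1 (pledges 50, payoff 110): dropping to 0 → total 150, payoff 0. No gain.
Village 2 (pledges 70, payoff 90): dropping to 0 → total 130, payoff 0. No gain.
Village 3 (pledges 80, payoff 80): dropping to 0 → total 120, payoff 0. No gain.
Village 4 (pledges 0, payoff 160): pledging 80 → total 280, payoff 80. No gain.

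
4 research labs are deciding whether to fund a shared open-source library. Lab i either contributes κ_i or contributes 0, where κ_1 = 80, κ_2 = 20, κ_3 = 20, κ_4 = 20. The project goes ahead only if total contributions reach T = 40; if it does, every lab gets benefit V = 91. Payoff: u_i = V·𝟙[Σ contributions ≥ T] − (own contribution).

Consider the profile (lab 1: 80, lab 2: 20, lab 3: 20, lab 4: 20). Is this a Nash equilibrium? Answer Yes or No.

Total = 140 ≥ 40: provided.
Lab 1 (pledges 80, payoff 11): dropping to 0 → total 60, payoff 91. Profitable deviation.

No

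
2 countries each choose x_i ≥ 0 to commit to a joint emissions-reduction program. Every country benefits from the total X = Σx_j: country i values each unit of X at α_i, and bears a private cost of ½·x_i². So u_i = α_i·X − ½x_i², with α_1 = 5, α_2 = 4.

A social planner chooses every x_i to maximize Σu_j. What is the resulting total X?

Planner FOC: ∂(Σu_j)/∂x_i = (Σα_j) − x_i = 0, so x_i^SO = Σα_j = 9 for every i; X^SO = 18.

18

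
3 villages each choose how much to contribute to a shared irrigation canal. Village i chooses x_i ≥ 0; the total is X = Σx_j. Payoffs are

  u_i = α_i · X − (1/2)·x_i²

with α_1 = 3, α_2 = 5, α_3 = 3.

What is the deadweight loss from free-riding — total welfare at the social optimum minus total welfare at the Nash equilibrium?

Village i's FOC: ∂u_i/∂x_i = α_i − x_i = 0, so x_i* = α_i.
NE contributions = (3, 5, 3); X = 11.
W^NE = (Σα)·X − ½Σα_i² = 11² − ½·43 = 99.5.
Planner sets x_i = Σα_j = 11 for every i, so X^SO = 3·11 = 33.
W^SO = (Σα)·X^SO − ½·3·(Σα)² = (3/2)·11² = 181.5.
Deadweight loss = W^SO − W^NE = 82.

82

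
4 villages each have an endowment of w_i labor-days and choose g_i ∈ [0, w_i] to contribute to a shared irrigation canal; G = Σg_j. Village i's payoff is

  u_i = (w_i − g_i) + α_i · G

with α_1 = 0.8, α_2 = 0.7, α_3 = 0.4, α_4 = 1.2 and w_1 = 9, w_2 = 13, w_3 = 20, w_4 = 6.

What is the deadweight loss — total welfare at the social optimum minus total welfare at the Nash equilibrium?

88.2

∂u_i/∂g_i = α_i − 1, so village i contributes w_i if α_i > 1, else 0.
α_i > 1 for i ∈ {4}; NE contributions (0, 0, 0, 6), G = 6.
W^NE = Σw_i − G^NE + (Σα_i)·G^NE = 48 + 2.1·6 = 60.6.
Planner: ∂(Σu_j)/∂g_i = Σα_j − 1 = 2.1 > 0, so everyone contributes w_i; G^SO = 48, W^SO = 48 + 2.1·48 = 148.8.
Deadweight loss = 88.2.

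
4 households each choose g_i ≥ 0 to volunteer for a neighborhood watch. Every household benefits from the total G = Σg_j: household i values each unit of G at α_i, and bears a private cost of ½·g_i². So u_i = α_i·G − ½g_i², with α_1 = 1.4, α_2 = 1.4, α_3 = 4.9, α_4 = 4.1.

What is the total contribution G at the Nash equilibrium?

Household i's FOC: ∂u_i/∂g_i = α_i − g_i = 0, so g_i* = α_i.
NE contributions = (1.4, 1.4, 4.9, 4.1); G = 11.8.

11.8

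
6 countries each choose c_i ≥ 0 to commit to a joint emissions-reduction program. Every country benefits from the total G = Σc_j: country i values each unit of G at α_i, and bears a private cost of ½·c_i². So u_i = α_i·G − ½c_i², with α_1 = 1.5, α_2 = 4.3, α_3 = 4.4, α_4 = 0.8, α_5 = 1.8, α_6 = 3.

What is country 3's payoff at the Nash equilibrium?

Country i's FOC: ∂u_i/∂c_i = α_i − c_i = 0, so c_i* = α_i.
NE contributions = (1.5, 4.3, 4.4, 0.8, 1.8, 3); G = 15.8.
u_3 = α_3·G − ½·(c_3)² = 4.4·15.8 − ½·4.4² = 59.84.

59.84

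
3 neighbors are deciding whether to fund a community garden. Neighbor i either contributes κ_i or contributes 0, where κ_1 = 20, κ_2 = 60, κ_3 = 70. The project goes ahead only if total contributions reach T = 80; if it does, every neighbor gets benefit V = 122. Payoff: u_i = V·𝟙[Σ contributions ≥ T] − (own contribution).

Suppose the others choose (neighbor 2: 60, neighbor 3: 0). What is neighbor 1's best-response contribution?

Others' total = 60. Contributing 20 brings total to 80 ≥ 80: gain V − κ_1 = 102.
Best response: 20.

20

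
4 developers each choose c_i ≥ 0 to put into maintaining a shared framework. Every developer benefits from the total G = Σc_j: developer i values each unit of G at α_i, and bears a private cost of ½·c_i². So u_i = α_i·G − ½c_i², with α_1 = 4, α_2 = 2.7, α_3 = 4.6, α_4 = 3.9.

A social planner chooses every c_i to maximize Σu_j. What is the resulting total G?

Planner FOC: ∂(Σu_j)/∂c_i = (Σα_j) − c_i = 0, so c_i^SO = Σα_j = 15.2 for every i; G^SO = 60.8.

60.8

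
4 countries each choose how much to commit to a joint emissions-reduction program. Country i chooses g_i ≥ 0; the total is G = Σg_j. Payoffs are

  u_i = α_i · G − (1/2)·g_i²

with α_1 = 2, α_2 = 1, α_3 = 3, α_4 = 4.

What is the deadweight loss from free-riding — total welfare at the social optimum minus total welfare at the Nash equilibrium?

Country i's FOC: ∂u_i/∂g_i = α_i − g_i = 0, so g_i* = α_i.
NE contributions = (2, 1, 3, 4); G = 10.
W^NE = (Σα)·G − ½Σα_i² = 10² − ½·30 = 85.
Planner sets g_i = Σα_j = 10 for every i, so G^SO = 4·10 = 40.
W^SO = (Σα)·G^SO − ½·4·(Σα)² = (4/2)·10² = 200.
Deadweight loss = W^SO − W^NE = 115.

115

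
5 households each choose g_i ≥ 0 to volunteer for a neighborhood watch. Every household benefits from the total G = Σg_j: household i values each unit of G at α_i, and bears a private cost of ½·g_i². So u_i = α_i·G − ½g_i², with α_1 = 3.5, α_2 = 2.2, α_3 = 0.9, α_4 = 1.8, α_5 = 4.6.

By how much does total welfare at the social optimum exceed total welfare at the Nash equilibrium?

Household i's FOC: ∂u_i/∂g_i = α_i − g_i = 0, so g_i* = α_i.
NE contributions = (3.5, 2.2, 0.9, 1.8, 4.6); G = 13.
W^NE = (Σα)·G − ½Σα_i² = 13² − ½·42.3 = 147.85.
Planner sets g_i = Σα_j = 13 for every i, so G^SO = 5·13 = 65.
W^SO = (Σα)·G^SO − ½·5·(Σα)² = (5/2)·13² = 422.5.
Deadweight loss = W^SO − W^NE = 274.65.

274.65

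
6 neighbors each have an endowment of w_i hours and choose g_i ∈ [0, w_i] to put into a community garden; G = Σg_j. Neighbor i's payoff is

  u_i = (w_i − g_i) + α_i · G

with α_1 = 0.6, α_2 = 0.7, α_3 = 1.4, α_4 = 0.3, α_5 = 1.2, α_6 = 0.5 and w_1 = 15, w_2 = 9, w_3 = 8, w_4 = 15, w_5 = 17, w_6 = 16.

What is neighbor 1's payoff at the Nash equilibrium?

30

∂u_i/∂g_i = α_i − 1, so neighbor i contributes w_i if α_i > 1, else 0.
α_i > 1 for i ∈ {3, 5}; NE contributions (0, 0, 8, 0, 17, 0), G = 25.
u_1 = (15 − 0) + 0.6·25 = 30.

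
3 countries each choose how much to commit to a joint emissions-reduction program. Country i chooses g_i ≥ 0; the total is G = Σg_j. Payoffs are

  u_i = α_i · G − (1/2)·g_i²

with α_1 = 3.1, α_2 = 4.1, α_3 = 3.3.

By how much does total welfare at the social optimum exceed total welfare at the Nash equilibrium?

Country i's FOC: ∂u_i/∂g_i = α_i − g_i = 0, so g_i* = α_i.
NE contributions = (3.1, 4.1, 3.3); G = 10.5.
W^NE = (Σα)·G − ½Σα_i² = 10.5² − ½·37.31 = 91.595.
Planner sets g_i = Σα_j = 10.5 for every i, so G^SO = 3·10.5 = 31.5.
W^SO = (Σα)·G^SO − ½·3·(Σα)² = (3/2)·10.5² = 165.375.
Deadweight loss = W^SO − W^NE = 73.78.

73.78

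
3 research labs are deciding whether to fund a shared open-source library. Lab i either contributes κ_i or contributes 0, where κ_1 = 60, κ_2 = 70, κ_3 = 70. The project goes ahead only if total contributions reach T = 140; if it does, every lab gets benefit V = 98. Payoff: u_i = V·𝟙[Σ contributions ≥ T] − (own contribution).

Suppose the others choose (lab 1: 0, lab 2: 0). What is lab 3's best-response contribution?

Others' total = 0. Even contributing 70 gives 70 < 140: no benefit either way.
Best response: 0.

0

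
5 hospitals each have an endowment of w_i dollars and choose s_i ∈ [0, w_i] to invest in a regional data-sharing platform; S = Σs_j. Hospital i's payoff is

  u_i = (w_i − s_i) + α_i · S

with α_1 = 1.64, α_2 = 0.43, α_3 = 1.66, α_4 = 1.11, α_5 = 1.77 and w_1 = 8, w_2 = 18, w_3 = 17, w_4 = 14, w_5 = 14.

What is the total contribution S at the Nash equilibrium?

∂u_i/∂s_i = α_i − 1, so hospital i contributes w_i if α_i > 1, else 0.
α_i > 1 for i ∈ {1, 3, 4, 5}; NE contributions (8, 0, 17, 14, 14), S = 53.

53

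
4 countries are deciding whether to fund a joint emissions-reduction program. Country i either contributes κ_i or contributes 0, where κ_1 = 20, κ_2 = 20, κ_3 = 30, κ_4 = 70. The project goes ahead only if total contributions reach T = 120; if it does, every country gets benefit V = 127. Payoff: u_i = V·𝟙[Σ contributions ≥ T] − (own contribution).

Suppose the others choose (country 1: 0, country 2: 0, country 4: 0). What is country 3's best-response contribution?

Others' total = 0. Even contributing 30 gives 30 < 120: no benefit either way.
Best response: 0.

0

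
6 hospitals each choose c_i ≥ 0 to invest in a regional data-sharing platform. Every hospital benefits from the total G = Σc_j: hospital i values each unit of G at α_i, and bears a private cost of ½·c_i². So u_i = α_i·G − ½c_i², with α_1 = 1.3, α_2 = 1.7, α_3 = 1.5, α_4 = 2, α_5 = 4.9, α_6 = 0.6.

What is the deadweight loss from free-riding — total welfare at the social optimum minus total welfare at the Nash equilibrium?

305.6

Hospital i's FOC: ∂u_i/∂c_i = α_i − c_i = 0, so c_i* = α_i.
NE contributions = (1.3, 1.7, 1.5, 2, 4.9, 0.6); G = 12.
W^NE = (Σα)·G − ½Σα_i² = 12² − ½·35.2 = 126.4.
Planner sets c_i = Σα_j = 12 for every i, so G^SO = 6·12 = 72.
W^SO = (Σα)·G^SO − ½·6·(Σα)² = (6/2)·12² = 432.
Deadweight loss = W^SO − W^NE = 305.6.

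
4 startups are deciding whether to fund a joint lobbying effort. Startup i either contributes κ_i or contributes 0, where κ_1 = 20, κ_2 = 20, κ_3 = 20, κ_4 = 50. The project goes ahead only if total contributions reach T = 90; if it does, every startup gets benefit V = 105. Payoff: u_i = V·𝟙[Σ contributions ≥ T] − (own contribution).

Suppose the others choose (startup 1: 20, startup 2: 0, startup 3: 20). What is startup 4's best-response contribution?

Others' total = 40. Contributing 50 brings total to 90 ≥ 90: gain V − κ_4 = 55.
Best response: 50.

50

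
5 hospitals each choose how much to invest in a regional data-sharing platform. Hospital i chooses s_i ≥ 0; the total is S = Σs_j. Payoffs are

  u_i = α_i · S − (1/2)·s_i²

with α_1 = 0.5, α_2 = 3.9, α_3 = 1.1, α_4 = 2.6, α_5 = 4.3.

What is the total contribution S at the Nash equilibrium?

Hospital i's FOC: ∂u_i/∂s_i = α_i − s_i = 0, so s_i* = α_i.
NE contributions = (0.5, 3.9, 1.1, 2.6, 4.3); S = 12.4.

12.4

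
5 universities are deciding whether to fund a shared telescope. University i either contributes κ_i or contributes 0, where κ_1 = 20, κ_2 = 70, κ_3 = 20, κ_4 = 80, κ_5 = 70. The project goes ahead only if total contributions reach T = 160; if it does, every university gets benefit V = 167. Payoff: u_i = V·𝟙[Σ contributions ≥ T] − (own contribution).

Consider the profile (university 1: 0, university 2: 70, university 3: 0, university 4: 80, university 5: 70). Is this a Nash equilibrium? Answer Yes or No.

Yes

Total = 220 ≥ 160: provided.
University 1 (pledges 0, payoff 167): pledging 20 → total 240, payoff 147. No gain.
University 2 (pledges 70, payoff 97): dropping to 0 → total 150, payoff 0. No gain.
University 3 (pledges 0, payoff 167): pledging 20 → total 240, payoff 147. No gain.
University 4 (pledges 80, payoff 87): dropping to 0 → total 140, payoff 0. No gain.
University 5 (pledges 70, payoff 97): dropping to 0 → total 150, payoff 0. No gain.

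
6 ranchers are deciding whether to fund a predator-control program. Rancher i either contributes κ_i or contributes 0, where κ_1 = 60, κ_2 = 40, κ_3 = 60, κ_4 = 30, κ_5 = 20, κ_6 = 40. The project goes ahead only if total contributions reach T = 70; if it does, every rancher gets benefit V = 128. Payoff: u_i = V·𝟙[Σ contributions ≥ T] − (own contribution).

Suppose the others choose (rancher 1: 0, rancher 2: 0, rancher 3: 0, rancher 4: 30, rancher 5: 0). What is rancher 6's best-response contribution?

Others' total = 30. Contributing 40 brings total to 70 ≥ 70: gain V − κ_6 = 88.
Best response: 40.

40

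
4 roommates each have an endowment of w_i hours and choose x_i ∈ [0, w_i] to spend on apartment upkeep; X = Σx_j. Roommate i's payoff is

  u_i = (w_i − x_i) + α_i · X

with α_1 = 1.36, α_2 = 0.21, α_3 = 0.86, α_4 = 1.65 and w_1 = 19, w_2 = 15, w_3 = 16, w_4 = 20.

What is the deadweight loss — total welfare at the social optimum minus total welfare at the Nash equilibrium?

95.48

∂u_i/∂x_i = α_i − 1, so roommate i contributes w_i if α_i > 1, else 0.
α_i > 1 for i ∈ {1, 4}; NE contributions (19, 0, 0, 20), X = 39.
W^NE = Σw_i − X^NE + (Σα_i)·X^NE = 70 + 3.08·39 = 190.12.
Planner: ∂(Σu_j)/∂x_i = Σα_j − 1 = 3.08 > 0, so everyone contributes w_i; X^SO = 70, W^SO = 70 + 3.08·70 = 285.6.
Deadweight loss = 95.48.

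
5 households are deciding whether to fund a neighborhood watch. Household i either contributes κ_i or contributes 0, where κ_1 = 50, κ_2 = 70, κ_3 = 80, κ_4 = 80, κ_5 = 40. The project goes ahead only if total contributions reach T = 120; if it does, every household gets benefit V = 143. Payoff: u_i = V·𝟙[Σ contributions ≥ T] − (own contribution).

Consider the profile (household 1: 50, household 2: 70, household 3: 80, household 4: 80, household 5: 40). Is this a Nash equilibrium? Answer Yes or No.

No

Total = 320 ≥ 120: provided.
Household 1 (pledges 50, payoff 93): dropping to 0 → total 270, payoff 143. Profitable deviation.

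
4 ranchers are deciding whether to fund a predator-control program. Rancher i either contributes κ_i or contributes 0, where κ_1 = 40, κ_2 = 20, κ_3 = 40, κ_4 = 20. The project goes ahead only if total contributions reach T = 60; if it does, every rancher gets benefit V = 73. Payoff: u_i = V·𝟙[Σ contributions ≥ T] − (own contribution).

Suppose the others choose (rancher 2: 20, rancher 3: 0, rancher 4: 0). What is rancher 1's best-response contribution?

Others' total = 20. Contributing 40 brings total to 60 ≥ 60: gain V − κ_1 = 33.
Best response: 40.

40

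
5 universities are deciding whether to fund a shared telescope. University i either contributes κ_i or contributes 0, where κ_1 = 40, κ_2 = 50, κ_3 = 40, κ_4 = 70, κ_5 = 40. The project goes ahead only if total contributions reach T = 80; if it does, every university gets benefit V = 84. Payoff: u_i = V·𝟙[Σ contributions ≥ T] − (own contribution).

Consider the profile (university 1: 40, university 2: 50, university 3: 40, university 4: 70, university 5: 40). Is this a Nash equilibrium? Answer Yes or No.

Total = 240 ≥ 80: provided.
University 1 (pledges 40, payoff 44): dropping to 0 → total 200, payoff 84. Profitable deviation.

No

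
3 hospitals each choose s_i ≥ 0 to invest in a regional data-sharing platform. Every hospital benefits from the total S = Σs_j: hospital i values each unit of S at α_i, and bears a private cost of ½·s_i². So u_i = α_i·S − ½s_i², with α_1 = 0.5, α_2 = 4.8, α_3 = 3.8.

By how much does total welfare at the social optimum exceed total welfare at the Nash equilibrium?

60.27

Hospital i's FOC: ∂u_i/∂s_i = α_i − s_i = 0, so s_i* = α_i.
NE contributions = (0.5, 4.8, 3.8); S = 9.1.
W^NE = (Σα)·S − ½Σα_i² = 9.1² − ½·37.73 = 63.945.
Planner sets s_i = Σα_j = 9.1 for every i, so S^SO = 3·9.1 = 27.3.
W^SO = (Σα)·S^SO − ½·3·(Σα)² = (3/2)·9.1² = 124.215.
Deadweight loss = W^SO − W^NE = 60.27.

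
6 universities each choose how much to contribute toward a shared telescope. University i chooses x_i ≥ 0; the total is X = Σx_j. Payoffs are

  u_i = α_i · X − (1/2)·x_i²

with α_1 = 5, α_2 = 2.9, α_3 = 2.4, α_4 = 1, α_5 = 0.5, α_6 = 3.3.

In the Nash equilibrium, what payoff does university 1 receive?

University i's FOC: ∂u_i/∂x_i = α_i − x_i = 0, so x_i* = α_i.
NE contributions = (5, 2.9, 2.4, 1, 0.5, 3.3); X = 15.1.
u_1 = α_1·X − ½·(x_1)² = 5·15.1 − ½·5² = 63.

63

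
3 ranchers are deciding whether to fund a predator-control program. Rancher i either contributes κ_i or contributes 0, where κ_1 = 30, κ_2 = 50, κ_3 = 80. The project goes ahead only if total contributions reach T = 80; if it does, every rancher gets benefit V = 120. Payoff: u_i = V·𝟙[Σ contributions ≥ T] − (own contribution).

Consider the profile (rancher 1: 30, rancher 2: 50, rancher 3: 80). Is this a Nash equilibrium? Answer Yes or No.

Total = 160 ≥ 80: provided.
Rancher 1 (pledges 30, payoff 90): dropping to 0 → total 130, payoff 120. Profitable deviation.

No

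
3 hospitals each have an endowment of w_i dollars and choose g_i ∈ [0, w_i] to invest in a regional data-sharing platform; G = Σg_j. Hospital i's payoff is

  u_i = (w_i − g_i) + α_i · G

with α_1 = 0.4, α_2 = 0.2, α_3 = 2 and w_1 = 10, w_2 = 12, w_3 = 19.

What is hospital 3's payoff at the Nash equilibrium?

38

∂u_i/∂g_i = α_i − 1, so hospital i contributes w_i if α_i > 1, else 0.
α_i > 1 for i ∈ {3}; NE contributions (0, 0, 19), G = 19.
u_3 = (19 − 19) + 2·19 = 38.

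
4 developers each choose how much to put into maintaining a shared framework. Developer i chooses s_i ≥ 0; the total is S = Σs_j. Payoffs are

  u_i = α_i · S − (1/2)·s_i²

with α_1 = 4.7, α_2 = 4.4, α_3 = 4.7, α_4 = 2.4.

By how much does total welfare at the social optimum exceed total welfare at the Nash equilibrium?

297.09

Developer i's FOC: ∂u_i/∂s_i = α_i − s_i = 0, so s_i* = α_i.
NE contributions = (4.7, 4.4, 4.7, 2.4); S = 16.2.
W^NE = (Σα)·S − ½Σα_i² = 16.2² − ½·69.3 = 227.79.
Planner sets s_i = Σα_j = 16.2 for every i, so S^SO = 4·16.2 = 64.8.
W^SO = (Σα)·S^SO − ½·4·(Σα)² = (4/2)·16.2² = 524.88.
Deadweight loss = W^SO − W^NE = 297.09.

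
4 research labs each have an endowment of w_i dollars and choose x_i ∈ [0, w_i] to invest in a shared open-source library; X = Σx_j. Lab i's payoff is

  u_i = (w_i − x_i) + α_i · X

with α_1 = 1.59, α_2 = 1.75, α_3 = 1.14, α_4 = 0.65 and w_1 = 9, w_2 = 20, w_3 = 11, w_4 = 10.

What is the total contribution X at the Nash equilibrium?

∂u_i/∂x_i = α_i − 1, so lab i contributes w_i if α_i > 1, else 0.
α_i > 1 for i ∈ {1, 2, 3}; NE contributions (9, 20, 11, 0), X = 40.

40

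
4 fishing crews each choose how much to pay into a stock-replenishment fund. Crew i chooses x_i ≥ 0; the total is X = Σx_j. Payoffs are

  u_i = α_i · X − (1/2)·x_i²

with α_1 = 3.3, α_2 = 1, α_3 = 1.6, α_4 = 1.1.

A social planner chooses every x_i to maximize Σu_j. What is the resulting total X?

28

Planner FOC: ∂(Σu_j)/∂x_i = (Σα_j) − x_i = 0, so x_i^SO = Σα_j = 7 for every i; X^SO = 28.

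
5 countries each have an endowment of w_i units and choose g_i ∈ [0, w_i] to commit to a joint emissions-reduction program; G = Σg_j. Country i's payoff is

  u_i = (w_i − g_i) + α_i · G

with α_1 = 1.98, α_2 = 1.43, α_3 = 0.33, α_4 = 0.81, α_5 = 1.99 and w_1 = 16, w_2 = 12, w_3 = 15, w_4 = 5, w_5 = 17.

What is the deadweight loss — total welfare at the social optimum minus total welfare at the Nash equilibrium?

∂u_i/∂g_i = α_i − 1, so country i contributes w_i if α_i > 1, else 0.
α_i > 1 for i ∈ {1, 2, 5}; NE contributions (16, 12, 0, 0, 17), G = 45.
W^NE = Σw_i − G^NE + (Σα_i)·G^NE = 65 + 5.54·45 = 314.3.
Planner: ∂(Σu_j)/∂g_i = Σα_j − 1 = 5.54 > 0, so everyone contributes w_i; G^SO = 65, W^SO = 65 + 5.54·65 = 425.1.
Deadweight loss = 110.8.

110.8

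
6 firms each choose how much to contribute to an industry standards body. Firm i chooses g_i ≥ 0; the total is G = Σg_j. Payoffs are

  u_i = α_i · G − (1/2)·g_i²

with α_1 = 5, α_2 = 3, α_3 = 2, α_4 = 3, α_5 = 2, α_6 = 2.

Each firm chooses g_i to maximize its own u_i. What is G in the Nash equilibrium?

Firm i's FOC: ∂u_i/∂g_i = α_i − g_i = 0, so g_i* = α_i.
NE contributions = (5, 3, 2, 3, 2, 2); G = 17.

17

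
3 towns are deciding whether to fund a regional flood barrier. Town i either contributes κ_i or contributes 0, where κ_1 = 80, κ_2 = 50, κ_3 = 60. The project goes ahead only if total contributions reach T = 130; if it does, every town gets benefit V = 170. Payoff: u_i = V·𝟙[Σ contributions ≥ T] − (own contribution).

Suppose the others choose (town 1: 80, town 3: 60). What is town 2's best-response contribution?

Others' total = 140 ≥ 130; contributing adds cost 50 for no extra benefit.
Best response: 0.

0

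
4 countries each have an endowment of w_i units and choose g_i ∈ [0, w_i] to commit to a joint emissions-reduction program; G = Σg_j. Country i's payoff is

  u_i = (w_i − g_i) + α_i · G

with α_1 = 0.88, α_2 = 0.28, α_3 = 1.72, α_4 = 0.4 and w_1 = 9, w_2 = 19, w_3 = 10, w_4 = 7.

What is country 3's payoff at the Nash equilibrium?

∂u_i/∂g_i = α_i − 1, so country i contributes w_i if α_i > 1, else 0.
α_i > 1 for i ∈ {3}; NE contributions (0, 0, 10, 0), G = 10.
u_3 = (10 − 10) + 1.72·10 = 17.2.

17.2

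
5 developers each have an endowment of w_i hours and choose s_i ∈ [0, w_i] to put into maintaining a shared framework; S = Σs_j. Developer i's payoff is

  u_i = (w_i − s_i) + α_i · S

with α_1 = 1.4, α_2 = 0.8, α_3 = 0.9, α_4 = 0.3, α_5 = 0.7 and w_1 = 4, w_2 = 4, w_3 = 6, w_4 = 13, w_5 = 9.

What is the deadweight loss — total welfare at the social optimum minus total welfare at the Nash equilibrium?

99.2

∂u_i/∂s_i = α_i − 1, so developer i contributes w_i if α_i > 1, else 0.
α_i > 1 for i ∈ {1}; NE contributions (4, 0, 0, 0, 0), S = 4.
W^NE = Σw_i − S^NE + (Σα_i)·S^NE = 36 + 3.1·4 = 48.4.
Planner: ∂(Σu_j)/∂s_i = Σα_j − 1 = 3.1 > 0, so everyone contributes w_i; S^SO = 36, W^SO = 36 + 3.1·36 = 147.6.
Deadweight loss = 99.2.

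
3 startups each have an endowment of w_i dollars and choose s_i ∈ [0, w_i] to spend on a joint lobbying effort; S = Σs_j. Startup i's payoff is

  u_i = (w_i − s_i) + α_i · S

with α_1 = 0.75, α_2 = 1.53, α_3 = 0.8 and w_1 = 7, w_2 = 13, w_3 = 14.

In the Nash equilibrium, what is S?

13

∂u_i/∂s_i = α_i − 1, so startup i contributes w_i if α_i > 1, else 0.
α_i > 1 for i ∈ {2}; NE contributions (0, 13, 0), S = 13.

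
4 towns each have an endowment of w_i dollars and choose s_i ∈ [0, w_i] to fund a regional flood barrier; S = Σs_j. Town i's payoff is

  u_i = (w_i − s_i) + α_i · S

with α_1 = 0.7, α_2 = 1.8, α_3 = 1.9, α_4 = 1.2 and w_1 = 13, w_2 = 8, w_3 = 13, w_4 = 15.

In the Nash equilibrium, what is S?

∂u_i/∂s_i = α_i − 1, so town i contributes w_i if α_i > 1, else 0.
α_i > 1 for i ∈ {2, 3, 4}; NE contributions (0, 8, 13, 15), S = 36.

36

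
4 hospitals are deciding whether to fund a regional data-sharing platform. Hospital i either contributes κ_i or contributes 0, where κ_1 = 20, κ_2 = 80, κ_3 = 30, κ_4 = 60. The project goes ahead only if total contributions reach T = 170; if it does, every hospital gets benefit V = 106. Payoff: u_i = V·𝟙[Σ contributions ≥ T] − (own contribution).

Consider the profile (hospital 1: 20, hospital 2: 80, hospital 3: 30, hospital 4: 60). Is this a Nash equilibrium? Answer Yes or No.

Total = 190 ≥ 170: provided.
Hospital 1 (pledges 20, payoff 86): dropping to 0 → total 170, payoff 106. Profitable deviation.

No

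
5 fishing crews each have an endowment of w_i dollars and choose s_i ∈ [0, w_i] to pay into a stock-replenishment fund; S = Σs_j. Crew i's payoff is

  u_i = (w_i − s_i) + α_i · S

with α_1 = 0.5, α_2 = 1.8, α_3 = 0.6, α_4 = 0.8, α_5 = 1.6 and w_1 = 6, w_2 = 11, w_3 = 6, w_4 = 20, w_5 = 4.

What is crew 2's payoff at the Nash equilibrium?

27

∂u_i/∂s_i = α_i − 1, so crew i contributes w_i if α_i > 1, else 0.
α_i > 1 for i ∈ {2, 5}; NE contributions (0, 11, 0, 0, 4), S = 15.
u_2 = (11 − 11) + 1.8·15 = 27.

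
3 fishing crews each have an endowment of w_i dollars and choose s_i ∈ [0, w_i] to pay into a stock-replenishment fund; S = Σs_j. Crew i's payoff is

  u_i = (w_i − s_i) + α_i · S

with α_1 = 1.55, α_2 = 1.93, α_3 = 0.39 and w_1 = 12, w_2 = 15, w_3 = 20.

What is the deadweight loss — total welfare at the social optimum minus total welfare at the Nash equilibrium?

57.4

∂u_i/∂s_i = α_i − 1, so crew i contributes w_i if α_i > 1, else 0.
α_i > 1 for i ∈ {1, 2}; NE contributions (12, 15, 0), S = 27.
W^NE = Σw_i − S^NE + (Σα_i)·S^NE = 47 + 2.87·27 = 124.49.
Planner: ∂(Σu_j)/∂s_i = Σα_j − 1 = 2.87 > 0, so everyone contributes w_i; S^SO = 47, W^SO = 47 + 2.87·47 = 181.89.
Deadweight loss = 57.4.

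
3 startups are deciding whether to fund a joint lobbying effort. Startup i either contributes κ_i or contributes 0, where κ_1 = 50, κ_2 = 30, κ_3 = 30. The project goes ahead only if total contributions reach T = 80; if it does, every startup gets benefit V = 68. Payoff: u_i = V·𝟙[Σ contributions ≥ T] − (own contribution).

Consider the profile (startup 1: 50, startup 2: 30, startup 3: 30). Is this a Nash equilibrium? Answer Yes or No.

No

Total = 110 ≥ 80: provided.
Startup 1 (pledges 50, payoff 18): dropping to 0 → total 60, payoff 0. No gain.
Startup 2 (pledges 30, payoff 38): dropping to 0 → total 80, payoff 68. Profitable deviation.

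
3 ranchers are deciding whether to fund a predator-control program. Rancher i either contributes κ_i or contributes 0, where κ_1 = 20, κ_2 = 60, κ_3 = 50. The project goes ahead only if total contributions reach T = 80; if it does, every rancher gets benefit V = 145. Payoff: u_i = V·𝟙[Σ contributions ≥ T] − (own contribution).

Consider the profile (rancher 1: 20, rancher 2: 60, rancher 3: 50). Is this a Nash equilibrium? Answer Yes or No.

Total = 130 ≥ 80: provided.
Rancher 1 (pledges 20, payoff 125): dropping to 0 → total 110, payoff 145. Profitable deviation.

No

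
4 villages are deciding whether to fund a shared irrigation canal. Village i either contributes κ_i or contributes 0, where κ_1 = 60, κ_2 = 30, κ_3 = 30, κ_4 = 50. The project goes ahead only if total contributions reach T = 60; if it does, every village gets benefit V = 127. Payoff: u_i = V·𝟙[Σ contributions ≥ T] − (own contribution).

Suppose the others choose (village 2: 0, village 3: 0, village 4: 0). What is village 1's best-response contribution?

60

Others' total = 0. Contributing 60 brings total to 60 ≥ 60: gain V − κ_1 = 67.
Best response: 60.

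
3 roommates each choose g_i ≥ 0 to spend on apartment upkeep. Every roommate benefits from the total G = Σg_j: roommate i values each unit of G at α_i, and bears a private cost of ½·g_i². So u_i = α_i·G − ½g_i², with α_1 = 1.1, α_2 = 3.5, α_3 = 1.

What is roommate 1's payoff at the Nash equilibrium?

Roommate i's FOC: ∂u_i/∂g_i = α_i − g_i = 0, so g_i* = α_i.
NE contributions = (1.1, 3.5, 1); G = 5.6.
u_1 = α_1·G − ½·(g_1)² = 1.1·5.6 − ½·1.1² = 5.555.

5.555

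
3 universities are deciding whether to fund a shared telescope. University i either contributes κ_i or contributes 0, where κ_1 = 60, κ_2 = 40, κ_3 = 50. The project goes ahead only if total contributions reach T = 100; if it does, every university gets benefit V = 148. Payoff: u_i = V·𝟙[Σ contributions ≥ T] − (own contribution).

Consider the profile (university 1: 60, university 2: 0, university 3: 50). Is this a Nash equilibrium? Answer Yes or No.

Total = 110 ≥ 100: provided.
University 1 (pledges 60, payoff 88): dropping to 0 → total 50, payoff 0. No gain.
University 2 (pledges 0, payoff 148): pledging 40 → total 150, payoff 108. No gain.
University 3 (pledges 50, payoff 98): dropping to 0 → total 60, payoff 0. No gain.

Yes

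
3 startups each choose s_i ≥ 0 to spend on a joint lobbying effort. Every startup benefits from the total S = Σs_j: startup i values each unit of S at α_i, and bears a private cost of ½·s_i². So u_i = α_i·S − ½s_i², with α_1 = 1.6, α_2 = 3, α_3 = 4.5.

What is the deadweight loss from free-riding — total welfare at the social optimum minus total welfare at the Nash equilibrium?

57.31

Startup i's FOC: ∂u_i/∂s_i = α_i − s_i = 0, so s_i* = α_i.
NE contributions = (1.6, 3, 4.5); S = 9.1.
W^NE = (Σα)·S − ½Σα_i² = 9.1² − ½·31.81 = 66.905.
Planner sets s_i = Σα_j = 9.1 for every i, so S^SO = 3·9.1 = 27.3.
W^SO = (Σα)·S^SO − ½·3·(Σα)² = (3/2)·9.1² = 124.215.
Deadweight loss = W^SO − W^NE = 57.31.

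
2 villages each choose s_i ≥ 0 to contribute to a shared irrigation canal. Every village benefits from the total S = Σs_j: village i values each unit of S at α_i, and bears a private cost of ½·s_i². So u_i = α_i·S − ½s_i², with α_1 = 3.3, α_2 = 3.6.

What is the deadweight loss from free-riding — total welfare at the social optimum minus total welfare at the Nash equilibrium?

Village i's FOC: ∂u_i/∂s_i = α_i − s_i = 0, so s_i* = α_i.
NE contributions = (3.3, 3.6); S = 6.9.
W^NE = (Σα)·S − ½Σα_i² = 6.9² − ½·23.85 = 35.685.
Planner sets s_i = Σα_j = 6.9 for every i, so S^SO = 2·6.9 = 13.8.
W^SO = (Σα)·S^SO − ½·2·(Σα)² = (2/2)·6.9² = 47.61.
Deadweight loss = W^SO − W^NE = 11.925.

11.925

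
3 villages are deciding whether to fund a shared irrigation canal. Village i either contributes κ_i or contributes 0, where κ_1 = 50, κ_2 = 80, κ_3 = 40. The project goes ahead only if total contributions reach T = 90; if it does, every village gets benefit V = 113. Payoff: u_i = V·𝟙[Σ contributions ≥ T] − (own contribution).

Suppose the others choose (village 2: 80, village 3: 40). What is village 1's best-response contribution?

Others' total = 120 ≥ 90; contributing adds cost 50 for no extra benefit.
Best response: 0.

0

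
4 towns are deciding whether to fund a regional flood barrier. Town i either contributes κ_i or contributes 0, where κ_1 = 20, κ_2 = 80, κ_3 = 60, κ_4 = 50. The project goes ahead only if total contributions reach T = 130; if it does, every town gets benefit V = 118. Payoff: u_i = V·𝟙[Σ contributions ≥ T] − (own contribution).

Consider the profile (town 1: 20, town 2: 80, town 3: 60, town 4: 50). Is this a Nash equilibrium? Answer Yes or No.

Total = 210 ≥ 130: provided.
Town 1 (pledges 20, payoff 98): dropping to 0 → total 190, payoff 118. Profitable deviation.

No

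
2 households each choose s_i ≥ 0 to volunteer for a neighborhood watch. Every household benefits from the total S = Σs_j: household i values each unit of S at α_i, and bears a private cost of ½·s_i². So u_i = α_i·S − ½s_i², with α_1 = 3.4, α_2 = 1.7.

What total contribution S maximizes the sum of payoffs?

Planner FOC: ∂(Σu_j)/∂s_i = (Σα_j) − s_i = 0, so s_i^SO = Σα_j = 5.1 for every i; S^SO = 10.2.

10.2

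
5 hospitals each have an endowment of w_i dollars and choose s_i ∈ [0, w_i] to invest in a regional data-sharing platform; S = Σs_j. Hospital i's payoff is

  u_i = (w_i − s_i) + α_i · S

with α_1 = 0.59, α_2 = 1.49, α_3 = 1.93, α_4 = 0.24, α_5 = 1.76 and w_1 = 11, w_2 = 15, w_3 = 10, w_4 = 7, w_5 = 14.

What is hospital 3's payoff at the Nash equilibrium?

∂u_i/∂s_i = α_i − 1, so hospital i contributes w_i if α_i > 1, else 0.
α_i > 1 for i ∈ {2, 3, 5}; NE contributions (0, 15, 10, 0, 14), S = 39.
u_3 = (10 − 10) + 1.93·39 = 75.27.

75.27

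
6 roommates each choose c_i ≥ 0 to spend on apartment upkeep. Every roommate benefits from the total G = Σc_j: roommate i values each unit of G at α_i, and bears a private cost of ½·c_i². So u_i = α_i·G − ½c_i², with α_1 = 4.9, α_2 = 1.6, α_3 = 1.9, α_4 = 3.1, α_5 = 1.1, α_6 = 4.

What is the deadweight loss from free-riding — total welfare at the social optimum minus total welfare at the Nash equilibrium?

Roommate i's FOC: ∂u_i/∂c_i = α_i − c_i = 0, so c_i* = α_i.
NE contributions = (4.9, 1.6, 1.9, 3.1, 1.1, 4); G = 16.6.
W^NE = (Σα)·G − ½Σα_i² = 16.6² − ½·57 = 247.06.
Planner sets c_i = Σα_j = 16.6 for every i, so G^SO = 6·16.6 = 99.6.
W^SO = (Σα)·G^SO − ½·6·(Σα)² = (6/2)·16.6² = 826.68.
Deadweight loss = W^SO − W^NE = 579.62.

579.62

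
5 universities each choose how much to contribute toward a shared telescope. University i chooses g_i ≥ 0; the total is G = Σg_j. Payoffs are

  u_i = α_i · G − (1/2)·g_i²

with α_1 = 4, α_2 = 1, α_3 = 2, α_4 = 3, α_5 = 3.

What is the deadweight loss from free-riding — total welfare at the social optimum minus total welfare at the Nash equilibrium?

273

University i's FOC: ∂u_i/∂g_i = α_i − g_i = 0, so g_i* = α_i.
NE contributions = (4, 1, 2, 3, 3); G = 13.
W^NE = (Σα)·G − ½Σα_i² = 13² − ½·39 = 149.5.
Planner sets g_i = Σα_j = 13 for every i, so G^SO = 5·13 = 65.
W^SO = (Σα)·G^SO − ½·5·(Σα)² = (5/2)·13² = 422.5.
Deadweight loss = W^SO − W^NE = 273.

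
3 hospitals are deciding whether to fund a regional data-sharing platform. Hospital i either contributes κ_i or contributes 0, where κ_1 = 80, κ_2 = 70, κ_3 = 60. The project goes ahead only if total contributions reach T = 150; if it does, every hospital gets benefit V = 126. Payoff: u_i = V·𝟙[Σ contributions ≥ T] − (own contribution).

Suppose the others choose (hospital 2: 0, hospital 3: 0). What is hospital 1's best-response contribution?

0

Others' total = 0. Even contributing 80 gives 80 < 150: no benefit either way.
Best response: 0.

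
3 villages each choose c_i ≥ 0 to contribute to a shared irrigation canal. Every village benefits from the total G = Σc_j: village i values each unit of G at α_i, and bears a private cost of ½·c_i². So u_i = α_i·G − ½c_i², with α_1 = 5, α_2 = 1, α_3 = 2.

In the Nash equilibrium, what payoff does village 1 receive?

27.5

Village i's FOC: ∂u_i/∂c_i = α_i − c_i = 0, so c_i* = α_i.
NE contributions = (5, 1, 2); G = 8.
u_1 = α_1·G − ½·(c_1)² = 5·8 − ½·5² = 27.5.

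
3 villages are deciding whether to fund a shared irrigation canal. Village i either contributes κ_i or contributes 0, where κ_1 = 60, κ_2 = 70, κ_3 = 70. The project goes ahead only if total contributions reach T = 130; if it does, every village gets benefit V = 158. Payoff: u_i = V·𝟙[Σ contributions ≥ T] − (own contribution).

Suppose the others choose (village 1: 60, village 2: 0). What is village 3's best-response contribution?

70

Others' total = 60. Contributing 70 brings total to 130 ≥ 130: gain V − κ_3 = 88.
Best response: 70.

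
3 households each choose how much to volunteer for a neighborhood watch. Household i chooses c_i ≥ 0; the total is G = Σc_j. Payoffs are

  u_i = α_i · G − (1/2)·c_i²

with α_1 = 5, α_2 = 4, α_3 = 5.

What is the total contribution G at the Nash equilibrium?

14

Household i's FOC: ∂u_i/∂c_i = α_i − c_i = 0, so c_i* = α_i.
NE contributions = (5, 4, 5); G = 14.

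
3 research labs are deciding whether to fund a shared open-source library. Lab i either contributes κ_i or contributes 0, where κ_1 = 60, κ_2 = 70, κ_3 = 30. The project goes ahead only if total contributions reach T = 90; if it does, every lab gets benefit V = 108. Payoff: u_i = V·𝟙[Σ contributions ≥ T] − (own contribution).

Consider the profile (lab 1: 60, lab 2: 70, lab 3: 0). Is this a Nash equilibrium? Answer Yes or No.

Yes

Total = 130 ≥ 90: provided.
Lab 1 (pledges 60, payoff 48): dropping to 0 → total 70, payoff 0. No gain.
Lab 2 (pledges 70, payoff 38): dropping to 0 → total 60, payoff 0. No gain.
Lab 3 (pledges 0, payoff 108): pledging 30 → total 160, payoff 78. No gain.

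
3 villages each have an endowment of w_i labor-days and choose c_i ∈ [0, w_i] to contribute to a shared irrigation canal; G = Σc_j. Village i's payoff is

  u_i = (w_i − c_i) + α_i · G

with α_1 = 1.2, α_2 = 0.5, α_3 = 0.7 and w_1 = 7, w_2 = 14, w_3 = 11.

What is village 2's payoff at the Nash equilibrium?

17.5

∂u_i/∂c_i = α_i − 1, so village i contributes w_i if α_i > 1, else 0.
α_i > 1 for i ∈ {1}; NE contributions (7, 0, 0), G = 7.
u_2 = (14 − 0) + 0.5·7 = 17.5.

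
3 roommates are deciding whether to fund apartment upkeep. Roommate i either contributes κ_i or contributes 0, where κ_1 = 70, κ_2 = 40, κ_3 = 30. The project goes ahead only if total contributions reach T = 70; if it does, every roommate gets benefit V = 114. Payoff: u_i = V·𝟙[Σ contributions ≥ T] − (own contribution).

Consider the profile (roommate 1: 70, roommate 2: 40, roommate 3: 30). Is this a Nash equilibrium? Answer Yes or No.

Total = 140 ≥ 70: provided.
Roommate 1 (pledges 70, payoff 44): dropping to 0 → total 70, payoff 114. Profitable deviation.

No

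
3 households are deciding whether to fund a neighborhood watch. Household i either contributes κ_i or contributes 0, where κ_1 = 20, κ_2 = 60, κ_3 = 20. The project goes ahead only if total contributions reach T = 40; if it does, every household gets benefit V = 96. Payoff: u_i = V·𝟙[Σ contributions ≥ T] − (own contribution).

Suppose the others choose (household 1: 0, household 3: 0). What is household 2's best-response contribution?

60

Others' total = 0. Contributing 60 brings total to 60 ≥ 40: gain V − κ_2 = 36.
Best response: 60.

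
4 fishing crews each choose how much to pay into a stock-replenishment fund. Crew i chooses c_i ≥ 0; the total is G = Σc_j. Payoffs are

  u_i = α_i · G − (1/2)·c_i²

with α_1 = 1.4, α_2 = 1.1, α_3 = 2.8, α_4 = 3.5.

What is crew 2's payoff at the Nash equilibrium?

9.075

Crew i's FOC: ∂u_i/∂c_i = α_i − c_i = 0, so c_i* = α_i.
NE contributions = (1.4, 1.1, 2.8, 3.5); G = 8.8.
u_2 = α_2·G − ½·(c_2)² = 1.1·8.8 − ½·1.1² = 9.075.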